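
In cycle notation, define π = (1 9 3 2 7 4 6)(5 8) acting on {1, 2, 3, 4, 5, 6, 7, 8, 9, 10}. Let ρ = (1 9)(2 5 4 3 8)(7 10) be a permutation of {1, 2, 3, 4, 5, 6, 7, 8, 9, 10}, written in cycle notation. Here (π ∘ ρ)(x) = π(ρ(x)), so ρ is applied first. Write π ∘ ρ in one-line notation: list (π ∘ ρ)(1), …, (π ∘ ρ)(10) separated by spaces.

3 8 5 2 6 1 10 7 9 4

(π ∘ ρ)(x) = π(ρ(x)). Computing each image: π(ρ(1)) = π(9) = 3, π(ρ(2)) = π(5) = 8, π(ρ(3)) = π(8) = 5, π(ρ(4)) = π(3) = 2, π(ρ(5)) = π(4) = 6, π(ρ(6)) = π(6) = 1, π(ρ(7)) = π(10) = 10, π(ρ(8)) = π(2) = 7, π(ρ(9)) = π(1) = 9, π(ρ(10)) = π(7) = 4.
Hence π ∘ ρ = [3 8 5 2 6 1 10 7 9 4].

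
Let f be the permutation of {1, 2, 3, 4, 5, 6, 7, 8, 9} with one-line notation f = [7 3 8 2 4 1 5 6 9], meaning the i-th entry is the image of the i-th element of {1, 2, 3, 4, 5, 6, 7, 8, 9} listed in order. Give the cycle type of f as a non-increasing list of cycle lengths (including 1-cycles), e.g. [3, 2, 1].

[8, 1]

The disjoint cycles are (1 7 5 4 2 3 8 6)(9), with lengths 8, 1 in non-increasing order.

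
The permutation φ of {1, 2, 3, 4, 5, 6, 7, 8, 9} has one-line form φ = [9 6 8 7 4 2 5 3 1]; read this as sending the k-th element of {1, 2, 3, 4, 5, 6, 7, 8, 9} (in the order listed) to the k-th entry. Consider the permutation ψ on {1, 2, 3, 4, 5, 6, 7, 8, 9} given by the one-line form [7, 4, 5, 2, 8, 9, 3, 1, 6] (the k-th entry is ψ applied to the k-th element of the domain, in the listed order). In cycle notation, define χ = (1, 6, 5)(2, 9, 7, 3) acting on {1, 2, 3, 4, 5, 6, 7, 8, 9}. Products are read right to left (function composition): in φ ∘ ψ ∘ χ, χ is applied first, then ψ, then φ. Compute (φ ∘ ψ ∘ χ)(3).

7

Apply the permutations in order: χ(3) = 2, then ψ(2) = 4, then φ(4) = 7. So (φ ∘ ψ ∘ χ)(3) = 7.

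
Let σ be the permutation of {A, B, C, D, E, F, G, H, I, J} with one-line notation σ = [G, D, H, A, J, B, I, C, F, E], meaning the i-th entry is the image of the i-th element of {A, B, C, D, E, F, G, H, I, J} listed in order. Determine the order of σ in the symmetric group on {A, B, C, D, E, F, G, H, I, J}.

Decomposing into disjoint cycles gives cycle lengths 6, 2, 2.
The order of σ is the least common multiple of its cycle lengths: lcm(6, 2, 2) = 6.

6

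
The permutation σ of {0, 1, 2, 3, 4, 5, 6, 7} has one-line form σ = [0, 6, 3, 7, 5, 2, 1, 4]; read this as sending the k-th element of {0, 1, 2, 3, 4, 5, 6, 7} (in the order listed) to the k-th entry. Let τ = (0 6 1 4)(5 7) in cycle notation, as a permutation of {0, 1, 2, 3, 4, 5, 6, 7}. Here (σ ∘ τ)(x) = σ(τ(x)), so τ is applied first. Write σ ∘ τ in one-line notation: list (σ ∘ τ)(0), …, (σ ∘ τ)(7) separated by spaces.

1 5 3 7 0 4 6 2

Chase each element through τ then σ: 0 → 6 → 1; 1 → 4 → 5; 2 → 2 → 3; 3 → 3 → 7; 4 → 0 → 0; 5 → 7 → 4; 6 → 1 → 6; 7 → 5 → 2.
Collecting the images, σ ∘ τ = [1 5 3 7 0 4 6 2].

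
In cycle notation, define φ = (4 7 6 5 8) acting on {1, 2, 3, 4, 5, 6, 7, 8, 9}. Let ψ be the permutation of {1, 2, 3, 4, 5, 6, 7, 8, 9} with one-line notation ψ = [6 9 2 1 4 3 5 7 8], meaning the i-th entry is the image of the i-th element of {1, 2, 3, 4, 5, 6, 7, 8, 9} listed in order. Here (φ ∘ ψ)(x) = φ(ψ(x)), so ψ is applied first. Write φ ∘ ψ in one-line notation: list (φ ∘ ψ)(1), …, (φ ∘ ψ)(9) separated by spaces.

5 9 2 1 7 3 8 6 4

(φ ∘ ψ)(x) = φ(ψ(x)). Computing each image: φ(ψ(1)) = φ(6) = 5, φ(ψ(2)) = φ(9) = 9, φ(ψ(3)) = φ(2) = 2, φ(ψ(4)) = φ(1) = 1, φ(ψ(5)) = φ(4) = 7, φ(ψ(6)) = φ(3) = 3, φ(ψ(7)) = φ(5) = 8, φ(ψ(8)) = φ(7) = 6, φ(ψ(9)) = φ(8) = 4.
Hence φ ∘ ψ = [5 9 2 1 7 3 8 6 4].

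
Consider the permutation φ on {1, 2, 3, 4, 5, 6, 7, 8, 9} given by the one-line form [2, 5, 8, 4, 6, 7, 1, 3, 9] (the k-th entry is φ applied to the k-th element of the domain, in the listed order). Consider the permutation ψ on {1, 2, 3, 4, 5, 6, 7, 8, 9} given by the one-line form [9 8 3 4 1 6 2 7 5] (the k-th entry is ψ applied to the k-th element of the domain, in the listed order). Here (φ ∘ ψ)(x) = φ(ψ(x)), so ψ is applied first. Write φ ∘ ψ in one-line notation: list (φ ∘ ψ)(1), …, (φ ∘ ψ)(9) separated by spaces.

For each element, apply ψ then φ: 1 → 9 → 9; 2 → 8 → 3; 3 → 3 → 8; 4 → 4 → 4; 5 → 1 → 2; 6 → 6 → 7; 7 → 2 → 5; 8 → 7 → 1; 9 → 5 → 6.
So φ ∘ ψ in one-line form is 9 3 8 4 2 7 5 1 6.

9 3 8 4 2 7 5 1 6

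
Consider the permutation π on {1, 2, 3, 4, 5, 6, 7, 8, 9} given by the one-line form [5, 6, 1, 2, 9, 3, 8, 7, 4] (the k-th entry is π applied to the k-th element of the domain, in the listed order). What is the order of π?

14

The disjoint-cycle form of π has cycle lengths 7, 2.
The order of π is the least common multiple of its cycle lengths: lcm(7, 2) = 14.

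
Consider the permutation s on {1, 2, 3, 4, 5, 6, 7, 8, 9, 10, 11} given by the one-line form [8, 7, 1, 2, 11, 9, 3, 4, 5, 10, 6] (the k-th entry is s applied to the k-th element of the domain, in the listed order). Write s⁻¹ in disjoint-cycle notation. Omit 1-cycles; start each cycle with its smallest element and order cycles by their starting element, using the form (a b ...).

(1 3 7 2 4 8)(5 9 6 11)

First write s in disjoint cycles: (1 8 4 2 7 3)(5 11 6 9).
The inverse reverses every cycle; in canonical form, s⁻¹ = (1 3 7 2 4 8)(5 9 6 11).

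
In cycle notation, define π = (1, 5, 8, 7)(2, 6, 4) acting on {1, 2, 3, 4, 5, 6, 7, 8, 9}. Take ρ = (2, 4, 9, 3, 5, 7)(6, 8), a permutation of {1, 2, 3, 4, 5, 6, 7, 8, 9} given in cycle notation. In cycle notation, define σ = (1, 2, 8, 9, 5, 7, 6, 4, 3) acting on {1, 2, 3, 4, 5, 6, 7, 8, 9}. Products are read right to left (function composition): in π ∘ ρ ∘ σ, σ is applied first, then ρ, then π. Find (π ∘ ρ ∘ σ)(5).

Apply the permutations in order: σ(5) = 7, then ρ(7) = 2, then π(2) = 6. So (π ∘ ρ ∘ σ)(5) = 6.

6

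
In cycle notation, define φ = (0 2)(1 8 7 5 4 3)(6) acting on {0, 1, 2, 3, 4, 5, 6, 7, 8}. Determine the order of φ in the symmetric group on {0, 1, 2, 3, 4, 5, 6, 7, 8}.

6

The cycle type of φ is (6, 2, 1).
The order is lcm(6, 2) = 6.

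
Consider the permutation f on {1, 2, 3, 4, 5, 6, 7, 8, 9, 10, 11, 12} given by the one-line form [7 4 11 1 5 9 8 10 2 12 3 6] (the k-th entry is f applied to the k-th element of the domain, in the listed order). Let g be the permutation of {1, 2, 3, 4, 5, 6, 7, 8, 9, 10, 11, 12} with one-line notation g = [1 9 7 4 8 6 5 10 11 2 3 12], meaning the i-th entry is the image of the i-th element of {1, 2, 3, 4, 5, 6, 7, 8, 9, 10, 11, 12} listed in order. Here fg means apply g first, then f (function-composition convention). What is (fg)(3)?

8

First apply g: g(3) = 7, then f(7) = 8. Thus (fg)(3) = 8.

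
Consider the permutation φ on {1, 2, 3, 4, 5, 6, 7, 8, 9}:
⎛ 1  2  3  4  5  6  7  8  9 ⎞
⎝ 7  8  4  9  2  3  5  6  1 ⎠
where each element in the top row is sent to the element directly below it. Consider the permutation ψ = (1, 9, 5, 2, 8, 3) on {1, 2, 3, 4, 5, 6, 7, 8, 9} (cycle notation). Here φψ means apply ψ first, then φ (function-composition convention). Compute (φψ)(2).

(φψ)(2) = φ(ψ(2)). ψ(2) = 8, then φ(8) = 6. So (φψ)(2) = 6.

6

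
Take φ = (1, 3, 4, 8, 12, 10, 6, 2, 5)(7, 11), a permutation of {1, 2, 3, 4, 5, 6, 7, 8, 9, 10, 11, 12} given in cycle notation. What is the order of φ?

18

The cycle type of φ is (9, 2, 1).
The order is lcm(9, 2) = 18.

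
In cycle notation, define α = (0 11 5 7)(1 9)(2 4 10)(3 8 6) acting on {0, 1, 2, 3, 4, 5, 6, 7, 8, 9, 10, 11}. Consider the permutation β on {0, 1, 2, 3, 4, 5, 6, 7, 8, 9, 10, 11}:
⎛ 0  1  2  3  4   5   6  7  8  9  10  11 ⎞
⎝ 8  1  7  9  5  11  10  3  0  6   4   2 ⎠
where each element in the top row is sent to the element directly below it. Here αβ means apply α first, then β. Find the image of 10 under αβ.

First apply α: α(10) = 2, then β(2) = 7. Thus (αβ)(10) = 7.

7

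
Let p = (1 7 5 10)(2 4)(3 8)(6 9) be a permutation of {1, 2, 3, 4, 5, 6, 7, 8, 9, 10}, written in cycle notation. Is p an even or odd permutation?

even

The cycle lengths are 4, 2, 2, 2.
A cycle of length ℓ contributes ℓ−1 transpositions, so p is a product of 3 + 1 + 1 + 1 = 6 transpositions — even.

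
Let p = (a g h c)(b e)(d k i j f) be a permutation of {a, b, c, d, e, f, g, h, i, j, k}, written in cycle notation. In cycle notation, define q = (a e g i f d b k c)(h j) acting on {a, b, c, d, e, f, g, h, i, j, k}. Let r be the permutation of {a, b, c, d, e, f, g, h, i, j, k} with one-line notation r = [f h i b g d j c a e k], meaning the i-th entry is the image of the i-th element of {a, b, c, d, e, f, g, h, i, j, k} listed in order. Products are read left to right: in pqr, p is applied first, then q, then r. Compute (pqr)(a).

Apply the permutations in order: p(a) = g, then q(g) = i, then r(i) = a. So (pqr)(a) = a.

a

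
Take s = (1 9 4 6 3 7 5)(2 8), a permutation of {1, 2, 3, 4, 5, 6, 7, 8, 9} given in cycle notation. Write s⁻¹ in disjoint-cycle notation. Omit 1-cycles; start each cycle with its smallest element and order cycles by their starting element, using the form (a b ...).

(1 5 7 3 6 4 9)(2 8)

Inverting a permutation written in cycle notation just reverses the order within every cycle.
After reversing and putting each cycle's least element first, s⁻¹ = (1 5 7 3 6 4 9)(2 8).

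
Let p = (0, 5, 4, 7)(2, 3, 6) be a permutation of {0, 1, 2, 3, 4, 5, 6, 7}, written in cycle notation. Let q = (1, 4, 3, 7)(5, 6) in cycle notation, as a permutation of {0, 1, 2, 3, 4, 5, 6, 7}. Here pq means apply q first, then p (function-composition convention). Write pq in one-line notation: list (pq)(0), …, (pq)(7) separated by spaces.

5 7 3 0 6 2 4 1

(pq)(x) = p(q(x)). Computing each image: p(q(0)) = p(0) = 5, p(q(1)) = p(4) = 7, p(q(2)) = p(2) = 3, p(q(3)) = p(7) = 0, p(q(4)) = p(3) = 6, p(q(5)) = p(6) = 2, p(q(6)) = p(5) = 4, p(q(7)) = p(1) = 1.
Hence pq = [5 7 3 0 6 2 4 1].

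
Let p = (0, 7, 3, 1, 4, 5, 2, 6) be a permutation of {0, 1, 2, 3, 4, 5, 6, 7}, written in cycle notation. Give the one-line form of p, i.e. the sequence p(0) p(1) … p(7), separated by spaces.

7 4 6 1 5 2 0 3

Image by image: 0↦7, 1↦4, 2↦6, 3↦1, 4↦5, 5↦2, 6↦0, 7↦3.
So the one-line form is 7 4 6 1 5 2 0 3.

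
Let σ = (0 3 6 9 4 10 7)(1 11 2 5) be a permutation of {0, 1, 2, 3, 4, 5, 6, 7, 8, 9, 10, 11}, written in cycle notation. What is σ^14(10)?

10 lies in the 7-cycle (0 3 6 9 4 10 7).
Since the cycle has length 7, σ^14 acts on it the same as σ^0 (14 mod 7 = 0).
So σ^14(10) = 10.

10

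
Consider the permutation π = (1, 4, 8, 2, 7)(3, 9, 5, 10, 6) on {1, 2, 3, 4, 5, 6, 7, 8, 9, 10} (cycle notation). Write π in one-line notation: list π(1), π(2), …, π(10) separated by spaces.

4 7 9 8 10 3 1 2 5 6

Each element maps to the next entry in its cycle (wrapping to the front): 1→4, 2→7, 3→9, 4→8, 5→10, 6→3, 7→1, 8→2, 9→5, 10→6.
Listing these in domain order gives 4 7 9 8 10 3 1 2 5 6.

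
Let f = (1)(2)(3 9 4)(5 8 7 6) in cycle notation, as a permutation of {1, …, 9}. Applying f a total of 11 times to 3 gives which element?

3 lies in the 3-cycle (3 9 4).
Powers repeat with period 3 on this cycle, and 11 mod 3 = 2, so f^11(3) = f^2(3).
Stepping 2 places around the cycle: 3 → 9 → 4.

4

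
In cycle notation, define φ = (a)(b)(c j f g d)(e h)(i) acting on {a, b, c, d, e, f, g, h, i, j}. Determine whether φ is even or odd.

odd

The cycle lengths are 5, 2, 1, 1, 1.
A cycle is odd iff its length is even; φ has 1 even-length cycle, so sgn(φ) = (−1)^1 and φ is odd.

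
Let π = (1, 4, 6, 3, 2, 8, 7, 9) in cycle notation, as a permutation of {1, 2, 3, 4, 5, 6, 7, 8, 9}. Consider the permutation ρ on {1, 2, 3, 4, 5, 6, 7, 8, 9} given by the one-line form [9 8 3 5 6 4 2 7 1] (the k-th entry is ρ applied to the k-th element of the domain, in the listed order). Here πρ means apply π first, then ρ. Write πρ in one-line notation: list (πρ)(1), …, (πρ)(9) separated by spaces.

5 7 8 4 6 3 1 2 9

Chase each element through π then ρ: 1 → 4 → 5; 2 → 8 → 7; 3 → 2 → 8; 4 → 6 → 4; 5 → 5 → 6; 6 → 3 → 3; 7 → 9 → 1; 8 → 7 → 2; 9 → 1 → 9.
Collecting the images, πρ = [5 7 8 4 6 3 1 2 9].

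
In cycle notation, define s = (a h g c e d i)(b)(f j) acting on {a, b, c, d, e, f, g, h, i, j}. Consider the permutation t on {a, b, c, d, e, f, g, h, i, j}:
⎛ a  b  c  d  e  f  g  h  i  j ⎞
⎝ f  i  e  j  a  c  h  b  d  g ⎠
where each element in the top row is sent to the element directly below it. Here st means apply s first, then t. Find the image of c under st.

a

(st)(c) = t(s(c)). s(c) = e, then t(e) = a. So (st)(c) = a.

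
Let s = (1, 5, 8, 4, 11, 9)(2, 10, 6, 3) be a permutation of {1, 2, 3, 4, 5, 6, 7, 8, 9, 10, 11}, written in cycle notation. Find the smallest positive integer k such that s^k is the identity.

The cycle type of s is (6, 4, 1).
Since disjoint cycles commute, ord(s) = lcm(6, 4) = 12.

12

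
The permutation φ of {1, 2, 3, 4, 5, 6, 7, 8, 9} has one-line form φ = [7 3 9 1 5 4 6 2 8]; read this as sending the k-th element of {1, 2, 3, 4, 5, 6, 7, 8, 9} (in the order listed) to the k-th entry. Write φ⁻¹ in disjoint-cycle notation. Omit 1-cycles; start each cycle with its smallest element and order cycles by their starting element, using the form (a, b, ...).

(1, 4, 6, 7)(2, 8, 9, 3)

The cycle decomposition of φ is (1, 7, 6, 4)(2, 3, 9, 8).
The inverse reverses every cycle; in canonical form, φ⁻¹ = (1, 4, 6, 7)(2, 8, 9, 3).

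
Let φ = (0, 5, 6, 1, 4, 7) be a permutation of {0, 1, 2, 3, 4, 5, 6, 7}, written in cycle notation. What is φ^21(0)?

0 lies in the 6-cycle (0, 5, 6, 1, 4, 7).
Powers repeat with period 6 on this cycle, and 21 mod 6 = 3, so φ^21(0) = φ^3(0).
Stepping 3 places around the cycle: 0 → 5 → 6 → 1.

1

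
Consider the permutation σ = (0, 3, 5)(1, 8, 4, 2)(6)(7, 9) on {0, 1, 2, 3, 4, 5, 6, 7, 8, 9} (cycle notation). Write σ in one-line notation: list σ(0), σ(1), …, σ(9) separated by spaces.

Reading each image from the cycles: 0↦3, 1↦8, 2↦1, 3↦5, 4↦2, 5↦0, 6↦6, 7↦9, 8↦4, 9↦7.
So the one-line form is 3 8 1 5 2 0 6 9 4 7.

3 8 1 5 2 0 6 9 4 7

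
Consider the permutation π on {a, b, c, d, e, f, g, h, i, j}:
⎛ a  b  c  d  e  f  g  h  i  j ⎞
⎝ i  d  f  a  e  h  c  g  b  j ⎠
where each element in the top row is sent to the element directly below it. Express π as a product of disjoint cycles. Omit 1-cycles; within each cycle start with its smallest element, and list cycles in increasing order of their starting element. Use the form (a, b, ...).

Iterating π from a gives a → i → b → d → a; that is the 4-cycle (a, i, b, d).
Repeating from the next unused element and collecting all non-trivial cycles gives (a, i, b, d)(c, f, h, g).

(a, i, b, d)(c, f, h, g)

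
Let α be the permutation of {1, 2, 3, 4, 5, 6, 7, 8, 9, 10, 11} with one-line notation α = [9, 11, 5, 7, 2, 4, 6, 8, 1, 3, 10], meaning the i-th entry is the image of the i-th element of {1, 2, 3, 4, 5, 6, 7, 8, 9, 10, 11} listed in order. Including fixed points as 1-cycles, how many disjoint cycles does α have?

4

The cycle decomposition is (1, 9)(2, 11, 10, 3, 5)(4, 7, 6)(8), which has 4 cycles (counting 1-cycles).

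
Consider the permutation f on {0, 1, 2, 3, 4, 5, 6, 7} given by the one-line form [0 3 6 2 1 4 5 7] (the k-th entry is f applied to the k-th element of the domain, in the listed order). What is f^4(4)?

Tracing 4 → 1 → … returns to 4 after 6 steps, so 4 lies in a 6-cycle (1 3 2 6 5 4).
Stepping 4 places around the cycle: 4 → 1 → 3 → 2 → 6.

6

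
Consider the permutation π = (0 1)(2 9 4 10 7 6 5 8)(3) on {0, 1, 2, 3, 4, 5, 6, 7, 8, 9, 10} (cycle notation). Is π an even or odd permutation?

The cycle lengths are 8, 2, 1.
A cycle is odd iff its length is even; π has 2 even-length cycles, so sgn(π) = (−1)^2 and π is even.

even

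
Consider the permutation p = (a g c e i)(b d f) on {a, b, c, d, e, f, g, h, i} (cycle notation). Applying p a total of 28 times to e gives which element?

e lies in the 5-cycle (a g c e i).
Powers repeat with period 5 on this cycle, and 28 mod 5 = 3, so p^28(e) = p^3(e).
Stepping 3 places around the cycle: e → i → a → g.

g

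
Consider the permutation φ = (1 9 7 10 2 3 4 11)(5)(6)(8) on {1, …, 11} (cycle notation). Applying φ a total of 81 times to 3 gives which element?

4

3 lies in the 8-cycle (1 9 7 10 2 3 4 11).
Powers repeat with period 8 on this cycle, and 81 mod 8 = 1, so φ^81(3) = φ^1(3).
Stepping 1 place around the cycle: 3 → 4.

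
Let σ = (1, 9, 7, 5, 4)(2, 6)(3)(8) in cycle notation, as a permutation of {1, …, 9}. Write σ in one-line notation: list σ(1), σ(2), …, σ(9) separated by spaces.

Each element maps to the next entry in its cycle (wrapping to the front): 1↦9, 2↦6, 3↦3, 4↦1, 5↦4, 6↦2, 7↦5, 8↦8, 9↦7.
Listing these in domain order gives 9 6 3 1 4 2 5 8 7.

9 6 3 1 4 2 5 8 7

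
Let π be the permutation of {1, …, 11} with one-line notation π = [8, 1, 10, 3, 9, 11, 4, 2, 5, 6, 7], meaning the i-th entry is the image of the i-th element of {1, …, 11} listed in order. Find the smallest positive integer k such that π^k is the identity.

6

The disjoint-cycle form of π has cycle lengths 6, 3, 2.
The order of π is the least common multiple of its cycle lengths: lcm(6, 3, 2) = 6.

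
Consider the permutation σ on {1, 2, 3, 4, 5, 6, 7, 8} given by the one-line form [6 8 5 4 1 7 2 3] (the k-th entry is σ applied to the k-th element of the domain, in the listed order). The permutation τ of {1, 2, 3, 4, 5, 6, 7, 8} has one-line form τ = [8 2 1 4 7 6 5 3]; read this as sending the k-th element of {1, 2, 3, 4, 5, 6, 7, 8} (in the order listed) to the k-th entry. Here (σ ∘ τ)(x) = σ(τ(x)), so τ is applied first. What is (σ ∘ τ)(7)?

1

First apply τ: τ(7) = 5, then σ(5) = 1. Thus (σ ∘ τ)(7) = 1.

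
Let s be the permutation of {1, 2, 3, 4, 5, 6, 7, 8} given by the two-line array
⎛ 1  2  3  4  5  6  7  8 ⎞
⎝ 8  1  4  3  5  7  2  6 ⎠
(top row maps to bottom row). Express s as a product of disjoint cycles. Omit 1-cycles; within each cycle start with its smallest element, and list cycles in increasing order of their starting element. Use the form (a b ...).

From 1: 1 → 8 → 6 → 7 → 2 → 1, closing the cycle (1 8 6 7 2).
Continuing from each remaining unvisited element yields (1 8 6 7 2)(3 4).

(1 8 6 7 2)(3 4)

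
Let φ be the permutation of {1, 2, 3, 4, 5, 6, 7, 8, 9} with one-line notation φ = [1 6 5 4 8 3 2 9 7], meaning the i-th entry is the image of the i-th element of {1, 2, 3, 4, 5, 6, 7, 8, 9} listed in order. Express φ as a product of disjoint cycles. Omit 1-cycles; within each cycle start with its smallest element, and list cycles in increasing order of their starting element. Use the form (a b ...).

(2 6 3 5 8 9 7)

Iterating φ from 2 gives 2 → 6 → 3 → 5 → 8 → 9 → 7 → 2; that is the 7-cycle (2 6 3 5 8 9 7).
Repeating from the next unused element and collecting all non-trivial cycles gives (2 6 3 5 8 9 7).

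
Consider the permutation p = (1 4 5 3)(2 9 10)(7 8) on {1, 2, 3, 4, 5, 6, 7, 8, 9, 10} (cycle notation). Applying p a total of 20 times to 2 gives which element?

10

2 lies in the 3-cycle (2 9 10).
Since the cycle has length 3, p^20 acts on it the same as p^2 (20 mod 3 = 2).
Stepping 2 places around the cycle: 2 → 9 → 10.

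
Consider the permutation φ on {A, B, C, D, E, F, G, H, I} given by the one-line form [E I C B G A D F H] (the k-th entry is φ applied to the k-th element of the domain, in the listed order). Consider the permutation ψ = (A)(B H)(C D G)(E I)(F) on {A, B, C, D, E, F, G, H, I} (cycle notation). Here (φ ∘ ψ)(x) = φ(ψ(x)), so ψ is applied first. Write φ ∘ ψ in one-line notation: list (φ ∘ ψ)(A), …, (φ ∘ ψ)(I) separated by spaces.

E F B D H A C I G

For each element, apply ψ then φ: A → A → E; B → H → F; C → D → B; D → G → D; E → I → H; F → F → A; G → C → C; H → B → I; I → E → G.
Collecting the images, φ ∘ ψ = [E F B D H A C I G].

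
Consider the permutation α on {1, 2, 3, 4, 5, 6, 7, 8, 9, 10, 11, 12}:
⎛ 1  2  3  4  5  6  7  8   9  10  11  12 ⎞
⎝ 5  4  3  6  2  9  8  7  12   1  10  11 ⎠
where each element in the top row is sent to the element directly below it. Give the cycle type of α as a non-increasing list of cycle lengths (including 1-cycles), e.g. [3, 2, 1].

[9, 2, 1]

The disjoint cycles are (1, 5, 2, 4, 6, 9, 12, 11, 10)(3)(7, 8), with lengths 9, 2, 1 in non-increasing order.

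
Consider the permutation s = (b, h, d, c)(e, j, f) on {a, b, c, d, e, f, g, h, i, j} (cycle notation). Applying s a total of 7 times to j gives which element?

f

j lies in the 3-cycle (e, j, f).
Since the cycle has length 3, s^7 acts on it the same as s^1 (7 mod 3 = 1).
Stepping 1 place around the cycle: j → f.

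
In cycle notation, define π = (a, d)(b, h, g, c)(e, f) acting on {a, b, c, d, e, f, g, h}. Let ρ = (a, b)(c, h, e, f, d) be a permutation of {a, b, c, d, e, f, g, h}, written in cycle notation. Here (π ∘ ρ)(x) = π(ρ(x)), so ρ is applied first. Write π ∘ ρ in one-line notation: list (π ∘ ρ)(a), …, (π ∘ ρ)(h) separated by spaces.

(π ∘ ρ)(x) = π(ρ(x)). Computing each image: π(ρ(a)) = π(b) = h, π(ρ(b)) = π(a) = d, π(ρ(c)) = π(h) = g, π(ρ(d)) = π(c) = b, π(ρ(e)) = π(f) = e, π(ρ(f)) = π(d) = a, π(ρ(g)) = π(g) = c, π(ρ(h)) = π(e) = f.
Hence π ∘ ρ = [h d g b e a c f].

h d g b e a c f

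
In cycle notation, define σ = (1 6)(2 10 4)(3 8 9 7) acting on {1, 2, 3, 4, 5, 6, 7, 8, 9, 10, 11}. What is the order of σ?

The cycle type of σ is (4, 3, 2, 1, 1).
Since disjoint cycles commute, ord(σ) = lcm(4, 3, 2) = 12.

12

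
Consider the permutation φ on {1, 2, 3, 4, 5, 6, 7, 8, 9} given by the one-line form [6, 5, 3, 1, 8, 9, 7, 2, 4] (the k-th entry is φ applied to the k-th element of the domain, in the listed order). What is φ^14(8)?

5

Tracing 8 → 2 → … returns to 8 after 3 steps, so 8 lies in a 3-cycle (2, 5, 8).
Since the cycle has length 3, φ^14 acts on it the same as φ^2 (14 mod 3 = 2).
Advancing 2 steps from 8: 8 → 2 → 5.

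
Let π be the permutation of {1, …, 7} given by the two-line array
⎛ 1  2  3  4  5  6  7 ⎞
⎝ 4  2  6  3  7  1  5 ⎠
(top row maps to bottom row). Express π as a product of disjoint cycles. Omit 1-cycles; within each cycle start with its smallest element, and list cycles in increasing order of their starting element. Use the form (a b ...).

(1 4 3 6)(5 7)

From 1: 1 → 4 → 3 → 6 → 1, closing the cycle (1 4 3 6).
Repeating from the next unused element and collecting all non-trivial cycles gives (1 4 3 6)(5 7).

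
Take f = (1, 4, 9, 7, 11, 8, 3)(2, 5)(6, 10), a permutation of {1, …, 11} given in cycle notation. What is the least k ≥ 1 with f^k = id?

The cycle type of f is (7, 2, 2).
Since disjoint cycles commute, ord(f) = lcm(7, 2, 2) = 14.

14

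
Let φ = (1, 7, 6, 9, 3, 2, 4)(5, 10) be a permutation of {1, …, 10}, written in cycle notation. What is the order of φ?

The cycle type of φ is (7, 2, 1).
Since disjoint cycles commute, ord(φ) = lcm(7, 2) = 14.

14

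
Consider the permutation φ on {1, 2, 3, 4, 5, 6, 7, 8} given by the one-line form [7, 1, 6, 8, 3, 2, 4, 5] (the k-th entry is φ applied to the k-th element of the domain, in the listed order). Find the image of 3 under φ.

3 is element number 3 of the domain, and entry number 3 of the one-line form is 6, so φ(3) = 6.

6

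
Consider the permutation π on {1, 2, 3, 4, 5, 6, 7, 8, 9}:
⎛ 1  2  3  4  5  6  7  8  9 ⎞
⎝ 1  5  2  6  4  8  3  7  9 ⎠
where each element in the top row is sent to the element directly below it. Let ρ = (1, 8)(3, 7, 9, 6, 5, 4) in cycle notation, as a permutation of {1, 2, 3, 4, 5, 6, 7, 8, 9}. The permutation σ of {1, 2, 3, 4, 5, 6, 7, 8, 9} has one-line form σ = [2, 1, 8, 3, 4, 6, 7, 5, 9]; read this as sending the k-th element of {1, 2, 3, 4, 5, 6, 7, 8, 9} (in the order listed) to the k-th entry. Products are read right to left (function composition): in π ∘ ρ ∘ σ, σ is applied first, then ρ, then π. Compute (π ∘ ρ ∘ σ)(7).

Chase 7: σ(7) = 7; ρ(7) = 9; π(9) = 9. Hence (π ∘ ρ ∘ σ)(7) = 9.

9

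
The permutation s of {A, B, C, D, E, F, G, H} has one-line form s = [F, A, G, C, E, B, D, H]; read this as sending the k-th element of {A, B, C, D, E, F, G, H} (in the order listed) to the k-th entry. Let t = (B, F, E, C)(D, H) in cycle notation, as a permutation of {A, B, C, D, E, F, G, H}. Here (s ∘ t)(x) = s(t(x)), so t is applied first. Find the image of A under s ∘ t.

First apply t: t(A) = A, then s(A) = F. Thus (s ∘ t)(A) = F.

F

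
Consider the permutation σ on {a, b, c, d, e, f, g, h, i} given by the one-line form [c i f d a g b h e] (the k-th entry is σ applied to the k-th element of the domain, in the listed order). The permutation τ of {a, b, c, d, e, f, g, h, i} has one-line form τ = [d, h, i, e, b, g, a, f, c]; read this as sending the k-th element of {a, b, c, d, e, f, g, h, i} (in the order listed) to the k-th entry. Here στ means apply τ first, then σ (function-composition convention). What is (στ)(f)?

τ(f) = g, then σ(g) = b; composing gives (στ)(f) = b.

b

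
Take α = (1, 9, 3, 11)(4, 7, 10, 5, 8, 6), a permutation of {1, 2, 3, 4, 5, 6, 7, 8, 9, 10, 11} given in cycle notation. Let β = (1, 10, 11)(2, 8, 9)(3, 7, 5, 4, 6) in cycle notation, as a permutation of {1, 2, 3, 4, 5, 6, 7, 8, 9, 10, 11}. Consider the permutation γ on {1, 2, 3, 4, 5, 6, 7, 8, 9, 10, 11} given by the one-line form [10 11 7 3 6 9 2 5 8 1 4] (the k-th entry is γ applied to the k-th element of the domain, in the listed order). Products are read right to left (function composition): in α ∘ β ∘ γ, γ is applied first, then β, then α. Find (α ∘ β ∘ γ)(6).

2

Apply the permutations in order: γ(6) = 9, then β(9) = 2, then α(2) = 2. So (α ∘ β ∘ γ)(6) = 2.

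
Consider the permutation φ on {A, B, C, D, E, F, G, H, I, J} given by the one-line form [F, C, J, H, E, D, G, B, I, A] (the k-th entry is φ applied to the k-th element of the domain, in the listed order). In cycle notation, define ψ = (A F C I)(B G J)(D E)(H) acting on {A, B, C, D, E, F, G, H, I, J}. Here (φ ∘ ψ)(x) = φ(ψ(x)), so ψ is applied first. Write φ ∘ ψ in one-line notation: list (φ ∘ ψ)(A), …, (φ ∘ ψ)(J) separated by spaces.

D G I E H J A B F C

Chase each element through ψ then φ: A → F → D; B → G → G; C → I → I; D → E → E; E → D → H; F → C → J; G → J → A; H → H → B; I → A → F; J → B → C.
So φ ∘ ψ in one-line form is D G I E H J A B F C.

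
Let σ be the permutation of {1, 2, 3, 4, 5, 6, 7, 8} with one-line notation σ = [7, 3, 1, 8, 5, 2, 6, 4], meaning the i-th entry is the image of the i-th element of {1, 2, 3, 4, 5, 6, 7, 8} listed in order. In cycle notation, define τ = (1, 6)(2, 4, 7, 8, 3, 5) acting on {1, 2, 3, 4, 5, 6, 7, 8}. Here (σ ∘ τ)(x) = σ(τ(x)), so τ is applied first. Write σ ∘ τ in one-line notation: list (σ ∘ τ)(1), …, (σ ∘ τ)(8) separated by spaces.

2 8 5 6 3 7 4 1

(σ ∘ τ)(x) = σ(τ(x)). Computing each image: σ(τ(1)) = σ(6) = 2, σ(τ(2)) = σ(4) = 8, σ(τ(3)) = σ(5) = 5, σ(τ(4)) = σ(7) = 6, σ(τ(5)) = σ(2) = 3, σ(τ(6)) = σ(1) = 7, σ(τ(7)) = σ(8) = 4, σ(τ(8)) = σ(3) = 1.
Hence σ ∘ τ = [2 8 5 6 3 7 4 1].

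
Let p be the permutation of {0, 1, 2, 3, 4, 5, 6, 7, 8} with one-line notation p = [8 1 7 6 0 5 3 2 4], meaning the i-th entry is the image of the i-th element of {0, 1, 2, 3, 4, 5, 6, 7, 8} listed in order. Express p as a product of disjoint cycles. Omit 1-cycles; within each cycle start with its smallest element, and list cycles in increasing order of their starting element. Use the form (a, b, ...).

(0, 8, 4)(2, 7)(3, 6)

Start at 0 and follow images: 0 → 8 → 4 → 0, giving the cycle (0, 8, 4).
Continuing from each remaining unvisited element yields (0, 8, 4)(2, 7)(3, 6).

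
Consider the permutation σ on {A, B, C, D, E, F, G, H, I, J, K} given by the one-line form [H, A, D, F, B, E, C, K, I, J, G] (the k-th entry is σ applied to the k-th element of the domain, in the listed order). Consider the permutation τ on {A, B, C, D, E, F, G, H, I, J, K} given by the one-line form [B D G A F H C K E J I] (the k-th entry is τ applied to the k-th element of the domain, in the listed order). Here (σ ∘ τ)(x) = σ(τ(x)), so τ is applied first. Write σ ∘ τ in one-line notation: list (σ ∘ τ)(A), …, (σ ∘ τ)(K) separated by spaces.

A F C H E K D G B J I

(σ ∘ τ)(x) = σ(τ(x)). Computing each image: σ(τ(A)) = σ(B) = A, σ(τ(B)) = σ(D) = F, σ(τ(C)) = σ(G) = C, σ(τ(D)) = σ(A) = H, σ(τ(E)) = σ(F) = E, σ(τ(F)) = σ(H) = K, σ(τ(G)) = σ(C) = D, σ(τ(H)) = σ(K) = G, σ(τ(I)) = σ(E) = B, σ(τ(J)) = σ(J) = J, σ(τ(K)) = σ(I) = I.
Hence σ ∘ τ = [A F C H E K D G B J I].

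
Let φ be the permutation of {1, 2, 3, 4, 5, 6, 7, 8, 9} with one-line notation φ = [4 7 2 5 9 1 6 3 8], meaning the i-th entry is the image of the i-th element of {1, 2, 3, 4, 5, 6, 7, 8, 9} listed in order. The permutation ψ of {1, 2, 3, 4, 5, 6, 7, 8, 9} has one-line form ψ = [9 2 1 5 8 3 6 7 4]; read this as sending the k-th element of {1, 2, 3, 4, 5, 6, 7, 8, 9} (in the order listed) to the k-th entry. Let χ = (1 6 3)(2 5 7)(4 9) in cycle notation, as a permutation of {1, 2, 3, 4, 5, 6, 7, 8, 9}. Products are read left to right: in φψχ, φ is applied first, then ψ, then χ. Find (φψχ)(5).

Chase 5: φ(5) = 9; ψ(9) = 4; χ(4) = 9. Hence (φψχ)(5) = 9.

9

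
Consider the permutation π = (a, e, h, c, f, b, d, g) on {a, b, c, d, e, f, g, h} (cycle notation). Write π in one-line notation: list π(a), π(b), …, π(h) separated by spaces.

e d f g h b a c

Reading each image from the cycles: a→e, b→d, c→f, d→g, e→h, f→b, g→a, h→c.
Listing these in domain order gives e d f g h b a c.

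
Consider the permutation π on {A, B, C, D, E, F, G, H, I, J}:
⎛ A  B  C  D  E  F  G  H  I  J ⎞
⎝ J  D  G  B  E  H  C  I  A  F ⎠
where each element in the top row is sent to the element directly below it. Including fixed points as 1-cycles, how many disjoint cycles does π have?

The cycle decomposition is (A J F H I)(B D)(C G)(E), which has 4 cycles (counting 1-cycles).

4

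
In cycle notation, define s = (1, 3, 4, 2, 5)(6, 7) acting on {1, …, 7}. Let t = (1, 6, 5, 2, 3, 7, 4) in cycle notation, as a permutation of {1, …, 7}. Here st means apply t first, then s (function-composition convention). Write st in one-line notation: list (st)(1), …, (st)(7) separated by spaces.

7 4 6 3 5 1 2

(st)(x) = s(t(x)). Computing each image: s(t(1)) = s(6) = 7, s(t(2)) = s(3) = 4, s(t(3)) = s(7) = 6, s(t(4)) = s(1) = 3, s(t(5)) = s(2) = 5, s(t(6)) = s(5) = 1, s(t(7)) = s(4) = 2.
Hence st = [7 4 6 3 5 1 2].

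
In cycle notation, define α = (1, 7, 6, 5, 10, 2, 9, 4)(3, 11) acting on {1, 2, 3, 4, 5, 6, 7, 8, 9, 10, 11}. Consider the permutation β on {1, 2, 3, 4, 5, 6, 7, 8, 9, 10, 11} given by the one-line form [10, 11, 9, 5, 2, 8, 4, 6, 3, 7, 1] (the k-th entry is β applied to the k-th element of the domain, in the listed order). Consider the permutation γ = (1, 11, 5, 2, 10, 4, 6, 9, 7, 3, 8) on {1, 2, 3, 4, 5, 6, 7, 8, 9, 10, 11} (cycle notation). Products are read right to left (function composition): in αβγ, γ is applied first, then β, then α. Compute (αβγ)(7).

4

(αβγ)(7) = α(β(γ(7))). γ(7) = 3, then β(3) = 9, then α(9) = 4, so the result is 4.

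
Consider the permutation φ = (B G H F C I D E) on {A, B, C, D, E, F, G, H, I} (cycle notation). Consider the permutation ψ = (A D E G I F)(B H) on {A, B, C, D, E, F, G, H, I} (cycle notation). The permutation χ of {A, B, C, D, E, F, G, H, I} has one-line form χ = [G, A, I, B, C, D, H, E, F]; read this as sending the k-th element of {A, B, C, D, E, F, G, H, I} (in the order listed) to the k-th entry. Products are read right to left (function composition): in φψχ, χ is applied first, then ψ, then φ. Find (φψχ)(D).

Chase D: χ(D) = B; ψ(B) = H; φ(H) = F. Hence (φψχ)(D) = F.

F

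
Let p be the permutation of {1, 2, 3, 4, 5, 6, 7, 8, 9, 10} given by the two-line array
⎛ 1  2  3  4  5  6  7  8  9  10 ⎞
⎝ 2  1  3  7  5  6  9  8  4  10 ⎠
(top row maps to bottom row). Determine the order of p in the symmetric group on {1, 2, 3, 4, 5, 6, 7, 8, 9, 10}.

Decomposing into disjoint cycles gives cycle lengths 3, 2, 1, 1, 1, 1, 1.
The order is lcm(3, 2) = 6.

6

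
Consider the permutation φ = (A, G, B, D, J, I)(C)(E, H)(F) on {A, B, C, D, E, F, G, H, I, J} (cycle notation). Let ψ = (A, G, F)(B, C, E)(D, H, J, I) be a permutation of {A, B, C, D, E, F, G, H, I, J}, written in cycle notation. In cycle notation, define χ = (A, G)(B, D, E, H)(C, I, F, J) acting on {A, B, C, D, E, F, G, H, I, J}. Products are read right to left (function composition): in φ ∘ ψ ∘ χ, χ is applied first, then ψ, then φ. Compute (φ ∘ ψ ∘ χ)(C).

J

Chase C: χ(C) = I; ψ(I) = D; φ(D) = J. Hence (φ ∘ ψ ∘ χ)(C) = J.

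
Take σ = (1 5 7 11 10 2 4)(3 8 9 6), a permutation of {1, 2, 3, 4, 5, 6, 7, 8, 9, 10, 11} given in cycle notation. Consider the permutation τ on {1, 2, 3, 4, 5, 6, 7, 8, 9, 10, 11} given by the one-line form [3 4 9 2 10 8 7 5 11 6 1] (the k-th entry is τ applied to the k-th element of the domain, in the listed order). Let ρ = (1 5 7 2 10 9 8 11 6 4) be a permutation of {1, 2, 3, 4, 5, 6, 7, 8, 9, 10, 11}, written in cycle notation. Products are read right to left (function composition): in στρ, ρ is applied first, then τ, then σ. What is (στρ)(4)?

Chase 4: ρ(4) = 1; τ(1) = 3; σ(3) = 8. Hence (στρ)(4) = 8.

8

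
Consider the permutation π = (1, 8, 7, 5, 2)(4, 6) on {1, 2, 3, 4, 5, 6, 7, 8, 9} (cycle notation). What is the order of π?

The disjoint cycles have lengths 5, 2, 1, 1.
Since disjoint cycles commute, ord(π) = lcm(5, 2) = 10.

10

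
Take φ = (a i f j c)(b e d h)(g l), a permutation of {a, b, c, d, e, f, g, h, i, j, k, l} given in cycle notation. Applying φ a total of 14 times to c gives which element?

c lies in the 5-cycle (a i f j c).
Since the cycle has length 5, φ^14 acts on it the same as φ^4 (14 mod 5 = 4).
Stepping 4 places around the cycle: c → a → i → f → j.

j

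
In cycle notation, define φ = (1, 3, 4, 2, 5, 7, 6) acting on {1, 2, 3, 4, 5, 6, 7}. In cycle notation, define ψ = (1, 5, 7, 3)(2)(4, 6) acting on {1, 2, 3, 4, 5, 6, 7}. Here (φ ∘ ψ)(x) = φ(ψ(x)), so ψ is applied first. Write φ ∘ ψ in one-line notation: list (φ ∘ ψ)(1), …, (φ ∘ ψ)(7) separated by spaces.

7 5 3 1 6 2 4

For each element, apply ψ then φ: 1 → 5 → 7; 2 → 2 → 5; 3 → 1 → 3; 4 → 6 → 1; 5 → 7 → 6; 6 → 4 → 2; 7 → 3 → 4.
Collecting the images, φ ∘ ψ = [7 5 3 1 6 2 4].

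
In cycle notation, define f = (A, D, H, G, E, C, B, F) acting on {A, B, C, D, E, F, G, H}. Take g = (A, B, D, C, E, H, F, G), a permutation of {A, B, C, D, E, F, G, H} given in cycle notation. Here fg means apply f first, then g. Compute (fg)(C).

f(C) = B, then g(B) = D; composing gives (fg)(C) = D.

D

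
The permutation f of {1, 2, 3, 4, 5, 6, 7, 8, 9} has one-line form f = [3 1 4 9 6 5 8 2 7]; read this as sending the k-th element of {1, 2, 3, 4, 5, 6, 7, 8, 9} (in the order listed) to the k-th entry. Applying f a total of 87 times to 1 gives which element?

9

Tracing 1 → 3 → … returns to 1 after 7 steps, so 1 lies in a 7-cycle (1 3 4 9 7 8 2).
On a 7-cycle, f^7 is the identity, so f^87 = f^3 there (87 ≡ 3 mod 7).
Advancing 3 steps from 1: 1 → 3 → 4 → 9.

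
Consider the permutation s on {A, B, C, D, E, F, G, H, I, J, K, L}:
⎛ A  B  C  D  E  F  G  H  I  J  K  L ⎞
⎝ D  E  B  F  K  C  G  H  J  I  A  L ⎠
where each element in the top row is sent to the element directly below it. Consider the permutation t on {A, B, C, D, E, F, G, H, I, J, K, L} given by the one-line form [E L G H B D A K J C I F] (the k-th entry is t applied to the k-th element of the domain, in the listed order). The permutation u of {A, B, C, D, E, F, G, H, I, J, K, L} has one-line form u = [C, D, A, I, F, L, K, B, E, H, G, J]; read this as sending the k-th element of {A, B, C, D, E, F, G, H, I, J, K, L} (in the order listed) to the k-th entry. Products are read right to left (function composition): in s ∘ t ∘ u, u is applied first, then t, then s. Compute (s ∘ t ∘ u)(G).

(s ∘ t ∘ u)(G) = s(t(u(G))). u(G) = K, then t(K) = I, then s(I) = J, so the result is J.

J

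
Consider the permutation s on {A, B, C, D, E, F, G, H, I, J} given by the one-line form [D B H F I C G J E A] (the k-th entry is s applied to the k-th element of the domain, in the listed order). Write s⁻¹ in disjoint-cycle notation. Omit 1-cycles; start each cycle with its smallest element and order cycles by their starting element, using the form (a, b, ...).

(A, J, H, C, F, D)(E, I)

The cycle decomposition of s is (A, D, F, C, H, J)(E, I).
Reversing each cycle (and rotating so the smallest element leads) gives s⁻¹ = (A, J, H, C, F, D)(E, I).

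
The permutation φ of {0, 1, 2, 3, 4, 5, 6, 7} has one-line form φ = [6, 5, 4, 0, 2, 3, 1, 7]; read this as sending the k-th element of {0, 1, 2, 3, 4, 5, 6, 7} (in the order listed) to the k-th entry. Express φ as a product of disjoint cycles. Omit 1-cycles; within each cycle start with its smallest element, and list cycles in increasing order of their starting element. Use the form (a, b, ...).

(0, 6, 1, 5, 3)(2, 4)

Start at 0 and follow images: 0 → 6 → 1 → 5 → 3 → 0, giving the cycle (0, 6, 1, 5, 3).
Repeating from the next unused element and collecting all non-trivial cycles gives (0, 6, 1, 5, 3)(2, 4).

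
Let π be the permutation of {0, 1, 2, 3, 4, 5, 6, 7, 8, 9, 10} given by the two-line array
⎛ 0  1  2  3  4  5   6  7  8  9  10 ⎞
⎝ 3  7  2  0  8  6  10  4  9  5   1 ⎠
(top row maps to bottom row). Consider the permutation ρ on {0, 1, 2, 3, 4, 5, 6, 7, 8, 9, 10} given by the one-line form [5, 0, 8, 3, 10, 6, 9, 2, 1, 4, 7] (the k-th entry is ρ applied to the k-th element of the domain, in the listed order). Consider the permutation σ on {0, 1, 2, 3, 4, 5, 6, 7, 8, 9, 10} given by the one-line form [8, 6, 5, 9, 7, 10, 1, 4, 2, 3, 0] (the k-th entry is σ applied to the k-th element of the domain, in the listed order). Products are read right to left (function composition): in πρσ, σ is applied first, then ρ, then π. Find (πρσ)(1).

5

Chase 1: σ(1) = 6; ρ(6) = 9; π(9) = 5. Hence (πρσ)(1) = 5.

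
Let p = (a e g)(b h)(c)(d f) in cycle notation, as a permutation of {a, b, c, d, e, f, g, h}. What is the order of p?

The cycle type of p is (3, 2, 2, 1).
The order is lcm(3, 2, 2) = 6.

6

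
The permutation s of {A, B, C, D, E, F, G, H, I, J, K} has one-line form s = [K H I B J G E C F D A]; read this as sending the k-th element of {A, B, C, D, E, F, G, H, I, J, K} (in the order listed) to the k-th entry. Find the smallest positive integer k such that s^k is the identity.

18

The disjoint-cycle form of s has cycle lengths 9, 2.
The order is lcm(9, 2) = 18.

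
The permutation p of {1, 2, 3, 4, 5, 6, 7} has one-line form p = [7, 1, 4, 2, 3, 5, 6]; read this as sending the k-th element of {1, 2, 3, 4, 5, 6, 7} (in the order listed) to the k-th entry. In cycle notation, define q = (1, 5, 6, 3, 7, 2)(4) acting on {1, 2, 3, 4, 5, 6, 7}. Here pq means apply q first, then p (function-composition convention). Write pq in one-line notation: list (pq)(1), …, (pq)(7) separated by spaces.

3 7 6 2 5 4 1

(pq)(x) = p(q(x)). Computing each image: p(q(1)) = p(5) = 3, p(q(2)) = p(1) = 7, p(q(3)) = p(7) = 6, p(q(4)) = p(4) = 2, p(q(5)) = p(6) = 5, p(q(6)) = p(3) = 4, p(q(7)) = p(2) = 1.
Hence pq = [3 7 6 2 5 4 1].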